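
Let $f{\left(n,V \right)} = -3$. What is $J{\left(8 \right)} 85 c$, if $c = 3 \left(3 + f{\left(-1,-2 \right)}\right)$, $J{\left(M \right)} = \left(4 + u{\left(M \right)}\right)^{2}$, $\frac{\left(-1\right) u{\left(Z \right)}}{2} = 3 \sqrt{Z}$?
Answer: $0$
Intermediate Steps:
$u{\left(Z \right)} = - 6 \sqrt{Z}$ ($u{\left(Z \right)} = - 2 \cdot 3 \sqrt{Z} = - 6 \sqrt{Z}$)
$J{\left(M \right)} = \left(4 - 6 \sqrt{M}\right)^{2}$
$c = 0$ ($c = 3 \left(3 - 3\right) = 3 \cdot 0 = 0$)
$J{\left(8 \right)} 85 c = 4 \left(-2 + 3 \sqrt{8}\right)^{2} \cdot 85 \cdot 0 = 4 \left(-2 + 3 \cdot 2 \sqrt{2}\right)^{2} \cdot 85 \cdot 0 = 4 \left(-2 + 6 \sqrt{2}\right)^{2} \cdot 85 \cdot 0 = 340 \left(-2 + 6 \sqrt{2}\right)^{2} \cdot 0 = 0$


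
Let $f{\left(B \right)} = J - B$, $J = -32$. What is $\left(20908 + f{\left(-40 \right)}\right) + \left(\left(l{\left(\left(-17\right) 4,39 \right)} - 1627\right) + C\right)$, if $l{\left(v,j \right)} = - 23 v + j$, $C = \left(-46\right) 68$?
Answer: $17764$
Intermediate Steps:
$C = -3128$
$f{\left(B \right)} = -32 - B$
$l{\left(v,j \right)} = j - 23 v$
$\left(20908 + f{\left(-40 \right)}\right) + \left(\left(l{\left(\left(-17\right) 4,39 \right)} - 1627\right) + C\right) = \left(20908 - -8\right) - \left(4716 + 23 \left(-17\right) 4\right) = \left(20908 + \left(-32 + 40\right)\right) + \left(\left(\left(39 - -1564\right) - 1627\right) - 3128\right) = \left(20908 + 8\right) + \left(\left(\left(39 + 1564\right) - 1627\right) - 3128\right) = 20916 + \left(\left(1603 - 1627\right) - 3128\right) = 20916 - 3152 = 17764$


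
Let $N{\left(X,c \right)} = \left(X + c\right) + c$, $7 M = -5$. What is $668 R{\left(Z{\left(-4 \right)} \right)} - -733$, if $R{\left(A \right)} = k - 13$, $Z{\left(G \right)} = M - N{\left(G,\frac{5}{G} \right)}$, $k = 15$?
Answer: $2069$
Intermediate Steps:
$M = - \frac{5}{7}$ ($M = \frac{1}{7} \left(-5\right) = - \frac{5}{7} \approx -0.71429$)
$N{\left(X,c \right)} = X + 2 c$
$Z{\left(G \right)} = - \frac{5}{7} - G - \frac{10}{G}$ ($Z{\left(G \right)} = - \frac{5}{7} - \left(G + 2 \frac{5}{G}\right) = - \frac{5}{7} - \left(G + \frac{10}{G}\right) = - \frac{5}{7} - G - \frac{10}{G}$)
$R{\left(A \right)} = 2$ ($R{\left(A \right)} = 15 - 13 = 2$)
$668 R{\left(Z{\left(-4 \right)} \right)} - -733 = 668 \cdot 2 - -733 = 1336 + 733 = 2069$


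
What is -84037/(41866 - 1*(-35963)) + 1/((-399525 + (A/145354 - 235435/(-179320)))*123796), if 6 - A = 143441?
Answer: -2708422947804741204683551/2508345723916228550456841 ≈ -1.0798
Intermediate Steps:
A = -143435 (A = 6 - 1*143441 = 6 - 143441 = -143435)
-84037/(41866 - 1*(-35963)) + 1/((-399525 + (A/145354 - 235435/(-179320)))*123796) = -84037/(41866 - 1*(-35963)) + 1/(-399525 + (-143435/145354 - 235435/(-179320))*123796) = -84037/(41866 + 35963) + (1/123796)/(-399525 + (-143435*1/145354 - 235435*(-1/179320))) = -84037/77829 + (1/123796)/(-399525 + (-143435/145354 + 47087/35864)) = -84037*1/77829 + (1/123796)/(-399525 + 850065479/2606487928) = -84037/77829 + (1/123796)/(-1041356239368721/2606487928) = -84037/77829 - 2606487928/1041356239368721*1/123796 = -84037/77829 - 651621982/32228934252222546229 = -2708422947804741204683551/2508345723916228550456841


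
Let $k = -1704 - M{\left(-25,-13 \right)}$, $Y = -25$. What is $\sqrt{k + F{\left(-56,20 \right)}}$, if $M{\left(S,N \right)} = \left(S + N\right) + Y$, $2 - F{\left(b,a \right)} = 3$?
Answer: $i \sqrt{1642} \approx 40.522 i$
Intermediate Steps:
$F{\left(b,a \right)} = -1$ ($F{\left(b,a \right)} = 2 - 3 = -1$)
$M{\left(S,N \right)} = -25 + N + S$ ($M{\left(S,N \right)} = \left(S + N\right) - 25 = \left(N + S\right) - 25 = -25 + N + S$)
$k = -1641$ ($k = -1704 - \left(-25 - 13 - 25\right) = -1704 - -63 = -1704 + 63 = -1641$)
$\sqrt{k + F{\left(-56,20 \right)}} = \sqrt{-1641 - 1} = \sqrt{-1642} = i \sqrt{1642}$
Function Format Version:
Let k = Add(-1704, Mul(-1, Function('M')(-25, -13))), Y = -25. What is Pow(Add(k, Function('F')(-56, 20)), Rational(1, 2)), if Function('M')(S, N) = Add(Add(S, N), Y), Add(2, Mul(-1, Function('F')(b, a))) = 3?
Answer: Mul(I, Pow(1642, Rational(1, 2))) ≈ Mul(40.522, I)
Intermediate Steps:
Function('F')(b, a) = -1 (Function('F')(b, a) = Add(2, Mul(-1, 3)) = Add(2, -3) = -1)
Function('M')(S, N) = Add(-25, N, S) (Function('M')(S, N) = Add(Add(S, N), -25) = Add(Add(N, S), -25) = Add(-25, N, S))
k = -1641 (k = Add(-1704, Mul(-1, Add(-25, -13, -25))) = Add(-1704, Mul(-1, -63)) = Add(-1704, 63) = -1641)
Pow(Add(k, Function('F')(-56, 20)), Rational(1, 2)) = Pow(Add(-1641, -1), Rational(1, 2)) = Pow(-1642, Rational(1, 2)) = Mul(I, Pow(1642, Rational(1, 2)))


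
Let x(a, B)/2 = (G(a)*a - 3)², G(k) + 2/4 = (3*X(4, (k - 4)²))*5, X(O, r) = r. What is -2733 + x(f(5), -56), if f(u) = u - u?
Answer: -2715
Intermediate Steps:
f(u) = 0
G(k) = -½ + 15*(-4 + k)² (G(k) = -½ + (3*(k - 4)²)*5 = -½ + (3*(-4 + k)²)*5 = -½ + 15*(-4 + k)²)
x(a, B) = 2*(-3 + a*(-½ + 15*(-4 + a)²))² (x(a, B) = 2*((-½ + 15*(-4 + a)²)*a - 3)² = 2*(a*(-½ + 15*(-4 + a)²) - 3)² = 2*(-3 + a*(-½ + 15*(-4 + a)²))²)
-2733 + x(f(5), -56) = -2733 + (-6 + 0*(-1 + 30*(-4 + 0)²))²/2 = -2733 + (-6 + 0*(-1 + 30*(-4)²))²/2 = -2733 + (-6 + 0*(-1 + 30*16))²/2 = -2733 + (-6 + 0*(-1 + 480))²/2 = -2733 + (-6 + 0*479)²/2 = -2733 + (-6 + 0)²/2 = -2733 + (½)*(-6)² = -2733 + (½)*36 = -2733 + 18 = -2715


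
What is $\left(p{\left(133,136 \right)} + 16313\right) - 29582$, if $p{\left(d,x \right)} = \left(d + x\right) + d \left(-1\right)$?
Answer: $-13133$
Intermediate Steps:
$p{\left(d,x \right)} = x$ ($p{\left(d,x \right)} = \left(d + x\right) - d = x$)
$\left(p{\left(133,136 \right)} + 16313\right) - 29582 = \left(136 + 16313\right) - 29582 = 16449 - 29582 = -13133$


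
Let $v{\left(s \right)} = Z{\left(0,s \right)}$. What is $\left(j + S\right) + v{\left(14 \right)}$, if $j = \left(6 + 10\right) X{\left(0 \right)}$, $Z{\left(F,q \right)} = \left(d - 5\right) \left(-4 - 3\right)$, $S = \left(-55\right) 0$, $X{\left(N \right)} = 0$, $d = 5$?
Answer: $0$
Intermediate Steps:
$S = 0$
$Z{\left(F,q \right)} = 0$ ($Z{\left(F,q \right)} = \left(5 - 5\right) \left(-4 - 3\right) = 0 \left(-7\right) = 0$)
$v{\left(s \right)} = 0$
$j = 0$ ($j = \left(6 + 10\right) 0 = 16 \cdot 0 = 0$)
$\left(j + S\right) + v{\left(14 \right)} = \left(0 + 0\right) + 0 = 0 + 0 = 0$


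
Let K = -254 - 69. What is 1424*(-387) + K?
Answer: -551411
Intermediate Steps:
K = -323
1424*(-387) + K = 1424*(-387) - 323 = -551088 - 323 = -551411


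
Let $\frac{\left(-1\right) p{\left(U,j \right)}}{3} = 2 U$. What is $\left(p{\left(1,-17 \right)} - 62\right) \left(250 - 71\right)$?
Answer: $-12172$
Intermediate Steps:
$p{\left(U,j \right)} = - 6 U$ ($p{\left(U,j \right)} = - 3 \cdot 2 U = - 6 U$)
$\left(p{\left(1,-17 \right)} - 62\right) \left(250 - 71\right) = \left(\left(-6\right) 1 - 62\right) \left(250 - 71\right) = \left(-6 - 62\right) 179 = \left(-68\right) 179 = -12172$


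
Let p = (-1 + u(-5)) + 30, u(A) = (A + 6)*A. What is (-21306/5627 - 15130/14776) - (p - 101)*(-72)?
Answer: -230676675127/41572276 ≈ -5548.8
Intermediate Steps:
u(A) = A*(6 + A) (u(A) = (6 + A)*A = A*(6 + A))
p = 24 (p = (-1 - 5*(6 - 5)) + 30 = (-1 - 5*1) + 30 = (-1 - 5) + 30 = -6 + 30 = 24)
(-21306/5627 - 15130/14776) - (p - 101)*(-72) = (-21306/5627 - 15130/14776) - (24 - 101)*(-72) = (-21306*1/5627 - 15130*1/14776) - (-77)*(-72) = (-21306/5627 - 7565/7388) - 1*5544 = -199976983/41572276 - 5544 = -230676675127/41572276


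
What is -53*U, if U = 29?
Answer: -1537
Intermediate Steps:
-53*U = -53*29 = -1537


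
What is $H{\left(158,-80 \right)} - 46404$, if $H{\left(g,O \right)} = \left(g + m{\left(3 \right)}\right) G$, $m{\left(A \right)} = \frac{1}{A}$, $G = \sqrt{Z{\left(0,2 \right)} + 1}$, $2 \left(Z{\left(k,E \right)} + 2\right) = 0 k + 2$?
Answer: $-46404$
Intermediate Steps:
$Z{\left(k,E \right)} = -1$ ($Z{\left(k,E \right)} = -2 + \frac{0 k + 2}{2} = -2 + \frac{0 + 2}{2} = -2 + \frac{1}{2} \cdot 2 = -2 + 1 = -1$)
$G = 0$ ($G = \sqrt{-1 + 1} = \sqrt{0} = 0$)
$H{\left(g,O \right)} = 0$ ($H{\left(g,O \right)} = \left(g + \frac{1}{3}\right) 0 = \left(\frac{1}{3} + g\right) 0 = 0$)
$H{\left(158,-80 \right)} - 46404 = 0 - 46404 = -46404$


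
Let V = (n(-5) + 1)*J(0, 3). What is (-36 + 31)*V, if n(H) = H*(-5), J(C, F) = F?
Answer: -390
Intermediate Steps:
n(H) = -5*H
V = 78 (V = (-5*(-5) + 1)*3 = (25 + 1)*3 = 26*3 = 78)
(-36 + 31)*V = (-36 + 31)*78 = -5*78 = -390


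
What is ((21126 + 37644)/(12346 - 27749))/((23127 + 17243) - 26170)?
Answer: -5877/21872260 ≈ -0.00026870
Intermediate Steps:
((21126 + 37644)/(12346 - 27749))/((23127 + 17243) - 26170) = (58770/(-15403))/(40370 - 26170) = (58770*(-1/15403))/14200 = -58770/15403*1/14200 = -5877/21872260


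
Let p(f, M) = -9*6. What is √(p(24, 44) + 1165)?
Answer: √1111 ≈ 33.332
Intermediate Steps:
p(f, M) = -54
√(p(24, 44) + 1165) = √(-54 + 1165) = √1111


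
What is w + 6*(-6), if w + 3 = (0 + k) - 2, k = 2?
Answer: -39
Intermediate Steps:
w = -3 (w = -3 + ((0 + 2) - 2) = -3 + (2 - 2) = -3 + 0 = -3)
w + 6*(-6) = -3 + 6*(-6) = -3 - 36 = -39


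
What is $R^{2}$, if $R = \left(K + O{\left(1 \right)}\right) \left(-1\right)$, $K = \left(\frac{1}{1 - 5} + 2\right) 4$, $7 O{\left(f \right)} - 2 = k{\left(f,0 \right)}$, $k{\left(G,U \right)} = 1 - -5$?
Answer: $\frac{3249}{49} \approx 66.306$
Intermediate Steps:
$k{\left(G,U \right)} = 6$ ($k{\left(G,U \right)} = 1 + 5 = 6$)
$O{\left(f \right)} = \frac{8}{7}$ ($O{\left(f \right)} = \frac{2}{7} + \frac{1}{7} \cdot 6 = \frac{2}{7} + \frac{6}{7} = \frac{8}{7}$)
$K = 7$ ($K = \left(\frac{1}{-4} + 2\right) 4 = \left(- \frac{1}{4} + 2\right) 4 = \frac{7}{4} \cdot 4 = 7$)
$R = - \frac{57}{7}$ ($R = \left(7 + \frac{8}{7}\right) \left(-1\right) = \frac{57}{7} \left(-1\right) = - \frac{57}{7} \approx -8.1429$)
$R^{2} = \left(- \frac{57}{7}\right)^{2} = \frac{3249}{49}$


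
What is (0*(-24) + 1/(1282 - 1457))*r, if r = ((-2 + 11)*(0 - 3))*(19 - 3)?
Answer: 432/175 ≈ 2.4686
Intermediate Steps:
r = -432 (r = (9*(-3))*16 = -27*16 = -432)
(0*(-24) + 1/(1282 - 1457))*r = (0*(-24) + 1/(1282 - 1457))*(-432) = (0 + 1/(-175))*(-432) = (0 - 1/175)*(-432) = -1/175*(-432) = 432/175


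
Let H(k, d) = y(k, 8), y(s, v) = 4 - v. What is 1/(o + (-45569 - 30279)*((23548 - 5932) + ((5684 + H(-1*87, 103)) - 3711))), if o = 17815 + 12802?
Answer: -1/1485452463 ≈ -6.7320e-10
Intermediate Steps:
H(k, d) = -4 (H(k, d) = 4 - 1*8 = 4 - 8 = -4)
o = 30617
1/(o + (-45569 - 30279)*((23548 - 5932) + ((5684 + H(-1*87, 103)) - 3711))) = 1/(30617 + (-45569 - 30279)*((23548 - 5932) + ((5684 - 4) - 3711))) = 1/(30617 - 75848*(17616 + (5680 - 3711))) = 1/(30617 - 75848*(17616 + 1969)) = 1/(30617 - 75848*19585) = 1/(30617 - 1485483080) = 1/(-1485452463) = -1/1485452463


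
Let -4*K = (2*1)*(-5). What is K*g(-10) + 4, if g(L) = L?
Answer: -21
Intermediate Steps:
K = 5/2 (K = -2*1*(-5)/4 = -(-5)/2 = -¼*(-10) = 5/2 ≈ 2.5000)
K*g(-10) + 4 = (5/2)*(-10) + 4 = -25 + 4 = -21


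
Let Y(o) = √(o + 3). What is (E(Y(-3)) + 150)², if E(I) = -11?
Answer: 19321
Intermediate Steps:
Y(o) = √(3 + o)
(E(Y(-3)) + 150)² = (-11 + 150)² = 139² = 19321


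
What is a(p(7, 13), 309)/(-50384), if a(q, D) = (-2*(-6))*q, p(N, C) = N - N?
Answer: 0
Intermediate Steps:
p(N, C) = 0
a(q, D) = 12*q
a(p(7, 13), 309)/(-50384) = (12*0)/(-50384) = 0*(-1/50384) = 0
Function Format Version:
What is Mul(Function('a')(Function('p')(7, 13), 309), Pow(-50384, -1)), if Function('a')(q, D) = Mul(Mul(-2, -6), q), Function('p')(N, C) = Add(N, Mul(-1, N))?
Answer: 0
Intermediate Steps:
Function('p')(N, C) = 0
Function('a')(q, D) = Mul(12, q)
Mul(Function('a')(Function('p')(7, 13), 309), Pow(-50384, -1)) = Mul(Mul(12, 0), Pow(-50384, -1)) = Mul(0, Rational(-1, 50384)) = 0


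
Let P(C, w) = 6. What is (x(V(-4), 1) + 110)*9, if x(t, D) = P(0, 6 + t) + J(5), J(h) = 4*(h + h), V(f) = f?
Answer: 1404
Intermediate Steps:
J(h) = 8*h (J(h) = 4*(2*h) = 8*h)
x(t, D) = 46 (x(t, D) = 6 + 8*5 = 6 + 40 = 46)
(x(V(-4), 1) + 110)*9 = (46 + 110)*9 = 156*9 = 1404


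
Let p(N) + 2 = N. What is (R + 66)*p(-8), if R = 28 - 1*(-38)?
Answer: -1320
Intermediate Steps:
p(N) = -2 + N
R = 66 (R = 28 + 38 = 66)
(R + 66)*p(-8) = (66 + 66)*(-2 - 8) = 132*(-10) = -1320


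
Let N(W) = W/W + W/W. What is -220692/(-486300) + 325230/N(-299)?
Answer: 6589991266/40525 ≈ 1.6262e+5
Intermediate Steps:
N(W) = 2 (N(W) = 1 + 1 = 2)
-220692/(-486300) + 325230/N(-299) = -220692/(-486300) + 325230/2 = -220692*(-1/486300) + 325230*(1/2) = 18391/40525 + 162615 = 6589991266/40525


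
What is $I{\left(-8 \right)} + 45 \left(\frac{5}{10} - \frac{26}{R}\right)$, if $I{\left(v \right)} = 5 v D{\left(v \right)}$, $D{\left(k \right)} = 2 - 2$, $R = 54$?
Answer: $\frac{5}{6} \approx 0.83333$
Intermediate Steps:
$D{\left(k \right)} = 0$
$I{\left(v \right)} = 0$ ($I{\left(v \right)} = 5 v 0 = 0$)
$I{\left(-8 \right)} + 45 \left(\frac{5}{10} - \frac{26}{R}\right) = 0 + 45 \left(\frac{5}{10} - \frac{26}{54}\right) = 0 + 45 \left(5 \cdot \frac{1}{10} - \frac{13}{27}\right) = 0 + 45 \left(\frac{1}{2} - \frac{13}{27}\right) = 0 + 45 \cdot \frac{1}{54} = 0 + \frac{5}{6} = \frac{5}{6}$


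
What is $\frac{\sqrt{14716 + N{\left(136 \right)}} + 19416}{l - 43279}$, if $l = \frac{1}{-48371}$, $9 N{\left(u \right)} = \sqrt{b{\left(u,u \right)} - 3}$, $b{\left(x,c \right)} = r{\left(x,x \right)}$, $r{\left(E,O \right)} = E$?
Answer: $- \frac{156528556}{348908085} - \frac{48371 \sqrt{132444 + \sqrt{133}}}{6280345530} \approx -0.45143$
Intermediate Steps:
$b{\left(x,c \right)} = x$
$N{\left(u \right)} = \frac{\sqrt{-3 + u}}{9}$ ($N{\left(u \right)} = \frac{\sqrt{u - 3}}{9} = \frac{\sqrt{-3 + u}}{9}$)
$l = - \frac{1}{48371} \approx -2.0674 \cdot 10^{-5}$
$\frac{\sqrt{14716 + N{\left(136 \right)}} + 19416}{l - 43279} = \frac{\sqrt{14716 + \frac{\sqrt{-3 + 136}}{9}} + 19416}{- \frac{1}{48371} - 43279} = \frac{\sqrt{14716 + \frac{\sqrt{133}}{9}} + 19416}{- \frac{2093448510}{48371}} = \left(19416 + \sqrt{14716 + \frac{\sqrt{133}}{9}}\right) \left(- \frac{48371}{2093448510}\right) = - \frac{156528556}{348908085} - \frac{48371 \sqrt{14716 + \frac{\sqrt{133}}{9}}}{2093448510}$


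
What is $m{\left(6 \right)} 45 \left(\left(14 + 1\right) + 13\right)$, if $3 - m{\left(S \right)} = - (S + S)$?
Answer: $18900$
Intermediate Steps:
$m{\left(S \right)} = 3 + 2 S$ ($m{\left(S \right)} = 3 - - (S + S) = 3 - - 2 S = 3 + 2 S$)
$m{\left(6 \right)} 45 \left(\left(14 + 1\right) + 13\right) = \left(3 + 2 \cdot 6\right) 45 \left(\left(14 + 1\right) + 13\right) = \left(3 + 12\right) 45 \left(15 + 13\right) = 15 \cdot 45 \cdot 28 = 675 \cdot 28 = 18900$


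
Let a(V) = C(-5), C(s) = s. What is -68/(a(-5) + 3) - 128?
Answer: -94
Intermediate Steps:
a(V) = -5
-68/(a(-5) + 3) - 128 = -68/(-5 + 3) - 128 = -68/(-2) - 128 = -68*(-½) - 128 = 34 - 128 = -94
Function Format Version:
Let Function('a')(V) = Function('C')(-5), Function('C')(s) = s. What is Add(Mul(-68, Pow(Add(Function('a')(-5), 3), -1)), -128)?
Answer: -94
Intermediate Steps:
Function('a')(V) = -5
Add(Mul(-68, Pow(Add(Function('a')(-5), 3), -1)), -128) = Add(Mul(-68, Pow(Add(-5, 3), -1)), -128) = Add(Mul(-68, Pow(-2, -1)), -128) = Add(Mul(-68, Rational(-1, 2)), -128) = Add(34, -128) = -94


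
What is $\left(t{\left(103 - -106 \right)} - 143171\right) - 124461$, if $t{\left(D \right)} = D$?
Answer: $-267423$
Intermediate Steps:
$\left(t{\left(103 - -106 \right)} - 143171\right) - 124461 = \left(\left(103 - -106\right) - 143171\right) - 124461 = \left(\left(103 + 106\right) - 143171\right) - 124461 = \left(209 - 143171\right) - 124461 = -142962 - 124461 = -267423$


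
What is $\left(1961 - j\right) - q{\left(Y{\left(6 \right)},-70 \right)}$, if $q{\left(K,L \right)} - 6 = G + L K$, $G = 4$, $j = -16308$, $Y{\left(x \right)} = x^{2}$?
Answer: $20779$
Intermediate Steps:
$q{\left(K,L \right)} = 10 + K L$ ($q{\left(K,L \right)} = 6 + \left(4 + L K\right) = 6 + \left(4 + K L\right) = 10 + K L$)
$\left(1961 - j\right) - q{\left(Y{\left(6 \right)},-70 \right)} = \left(1961 - -16308\right) - \left(10 + 6^{2} \left(-70\right)\right) = \left(1961 + 16308\right) - \left(10 + 36 \left(-70\right)\right) = 18269 - \left(10 - 2520\right) = 18269 - -2510 = 18269 + 2510 = 20779$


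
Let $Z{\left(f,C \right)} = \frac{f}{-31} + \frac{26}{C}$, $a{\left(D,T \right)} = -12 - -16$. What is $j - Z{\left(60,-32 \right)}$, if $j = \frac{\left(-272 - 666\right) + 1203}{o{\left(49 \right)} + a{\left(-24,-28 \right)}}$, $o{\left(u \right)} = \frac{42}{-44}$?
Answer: $\frac{2983001}{33232} \approx 89.763$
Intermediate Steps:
$o{\left(u \right)} = - \frac{21}{22}$ ($o{\left(u \right)} = 42 \left(- \frac{1}{44}\right) = - \frac{21}{22}$)
$a{\left(D,T \right)} = 4$ ($a{\left(D,T \right)} = -12 + 16 = 4$)
$Z{\left(f,C \right)} = \frac{26}{C} - \frac{f}{31}$ ($Z{\left(f,C \right)} = f \left(- \frac{1}{31}\right) + \frac{26}{C} = - \frac{f}{31} + \frac{26}{C} = \frac{26}{C} - \frac{f}{31}$)
$j = \frac{5830}{67}$ ($j = \frac{\left(-272 - 666\right) + 1203}{- \frac{21}{22} + 4} = \frac{\left(-272 - 666\right) + 1203}{\frac{67}{22}} = \left(-938 + 1203\right) \frac{22}{67} = 265 \cdot \frac{22}{67} = \frac{5830}{67} \approx 87.015$)
$j - Z{\left(60,-32 \right)} = \frac{5830}{67} - \left(\frac{26}{-32} - \frac{60}{31}\right) = \frac{5830}{67} - \left(26 \left(- \frac{1}{32}\right) - \frac{60}{31}\right) = \frac{5830}{67} - \left(- \frac{13}{16} - \frac{60}{31}\right) = \frac{5830}{67} - - \frac{1363}{496} = \frac{5830}{67} + \frac{1363}{496} = \frac{2983001}{33232}$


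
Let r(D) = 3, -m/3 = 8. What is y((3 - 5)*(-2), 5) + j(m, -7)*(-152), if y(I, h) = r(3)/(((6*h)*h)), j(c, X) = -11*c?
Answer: -2006399/50 ≈ -40128.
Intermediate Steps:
m = -24 (m = -3*8 = -24)
y(I, h) = 1/(2*h**2) (y(I, h) = 3/(((6*h)*h)) = 3/((6*h**2)) = 3*(1/(6*h**2)) = 1/(2*h**2))
y((3 - 5)*(-2), 5) + j(m, -7)*(-152) = (1/2)/5**2 - 11*(-24)*(-152) = (1/2)*(1/25) + 264*(-152) = 1/50 - 40128 = -2006399/50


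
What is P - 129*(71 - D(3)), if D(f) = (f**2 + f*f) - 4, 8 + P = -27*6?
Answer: -7523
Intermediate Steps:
P = -170 (P = -8 - 27*6 = -8 - 162 = -170)
D(f) = -4 + 2*f**2 (D(f) = (f**2 + f**2) - 4 = 2*f**2 - 4 = -4 + 2*f**2)
P - 129*(71 - D(3)) = -170 - 129*(71 - (-4 + 2*3**2)) = -170 - 129*(71 - (-4 + 2*9)) = -170 - 129*(71 - (-4 + 18)) = -170 - 129*(71 - 1*14) = -170 - 129*(71 - 14) = -170 - 129*57 = -170 - 7353 = -7523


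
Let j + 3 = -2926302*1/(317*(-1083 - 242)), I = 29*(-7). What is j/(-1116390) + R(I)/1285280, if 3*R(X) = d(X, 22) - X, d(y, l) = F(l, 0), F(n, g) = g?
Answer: 512703589/10443299988000 ≈ 4.9094e-5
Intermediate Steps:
d(y, l) = 0
I = -203
j = 1666227/420025 (j = -3 - 2926302*1/(317*(-1083 - 242)) = -3 - 2926302/(317*(-1325)) = -3 - 2926302/(-420025) = -3 - 2926302*(-1/420025) = -3 + 2926302/420025 = 1666227/420025 ≈ 3.9670)
R(X) = -X/3 (R(X) = (0 - X)/3 = (-X)/3 = -X/3)
j/(-1116390) + R(I)/1285280 = (1666227/420025)/(-1116390) - 1/3*(-203)/1285280 = (1666227/420025)*(-1/1116390) + (203/3)*(1/1285280) = -2791/785446750 + 7/132960 = 512703589/10443299988000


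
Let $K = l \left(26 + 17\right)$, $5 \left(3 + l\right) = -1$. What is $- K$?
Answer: $\frac{688}{5} \approx 137.6$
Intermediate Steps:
$l = - \frac{16}{5}$ ($l = -3 + \frac{1}{5} \left(-1\right) = -3 - \frac{1}{5} = - \frac{16}{5} \approx -3.2$)
$K = - \frac{688}{5}$ ($K = - \frac{16 \left(26 + 17\right)}{5} = \left(- \frac{16}{5}\right) 43 = - \frac{688}{5} \approx -137.6$)
$- K = \left(-1\right) \left(- \frac{688}{5}\right) = \frac{688}{5}$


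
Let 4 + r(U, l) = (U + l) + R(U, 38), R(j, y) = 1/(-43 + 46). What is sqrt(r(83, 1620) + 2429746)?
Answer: 56*sqrt(6978)/3 ≈ 1559.3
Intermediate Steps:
R(j, y) = 1/3
r(U, l) = -11/3 + U + l (r(U, l) = -4 + ((U + l) + 1/3) = -4 + (1/3 + U + l) = -11/3 + U + l)
sqrt(r(83, 1620) + 2429746) = sqrt((-11/3 + 83 + 1620) + 2429746) = sqrt(5098/3 + 2429746) = sqrt(7294336/3) = 56*sqrt(6978)/3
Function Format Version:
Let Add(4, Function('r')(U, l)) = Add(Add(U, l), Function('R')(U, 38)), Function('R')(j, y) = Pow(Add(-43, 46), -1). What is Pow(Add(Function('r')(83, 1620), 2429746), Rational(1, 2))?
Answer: Mul(Rational(56, 3), Pow(6978, Rational(1, 2))) ≈ 1559.3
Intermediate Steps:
Function('R')(j, y) = Rational(1, 3) (Function('R')(j, y) = Pow(3, -1) = Rational(1, 3))
Function('r')(U, l) = Add(Rational(-11, 3), U, l) (Function('r')(U, l) = Add(-4, Add(Add(U, l), Rational(1, 3))) = Add(-4, Add(Rational(1, 3), U, l)) = Add(Rational(-11, 3), U, l))
Pow(Add(Function('r')(83, 1620), 2429746), Rational(1, 2)) = Pow(Add(Add(Rational(-11, 3), 83, 1620), 2429746), Rational(1, 2)) = Pow(Add(Rational(5098, 3), 2429746), Rational(1, 2)) = Pow(Rational(7294336, 3), Rational(1, 2)) = Mul(Rational(56, 3), Pow(6978, Rational(1, 2)))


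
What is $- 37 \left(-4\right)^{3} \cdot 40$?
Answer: $94720$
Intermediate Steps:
$- 37 \left(-4\right)^{3} \cdot 40 = \left(-37\right) \left(-64\right) 40 = 2368 \cdot 40 = 94720$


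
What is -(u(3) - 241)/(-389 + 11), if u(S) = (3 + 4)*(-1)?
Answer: -124/189 ≈ -0.65609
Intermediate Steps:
u(S) = -7 (u(S) = 7*(-1) = -7)
-(u(3) - 241)/(-389 + 11) = -(-7 - 241)/(-389 + 11) = -(-248)/(-378) = -(-248)*(-1)/378 = -1*124/189 = -124/189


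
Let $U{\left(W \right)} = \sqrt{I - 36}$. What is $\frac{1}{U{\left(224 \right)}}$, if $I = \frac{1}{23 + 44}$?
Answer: $- \frac{i \sqrt{161537}}{2411} \approx - 0.1667 i$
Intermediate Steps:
$I = \frac{1}{67} \approx 0.014925$
$U{\left(W \right)} = \frac{i \sqrt{161537}}{67}$ ($U{\left(W \right)} = \sqrt{\frac{1}{67} - 36} = \sqrt{- \frac{2411}{67}} = \frac{i \sqrt{161537}}{67}$)
$\frac{1}{U{\left(224 \right)}} = \frac{1}{\frac{1}{67} i \sqrt{161537}} = - \frac{i \sqrt{161537}}{2411}$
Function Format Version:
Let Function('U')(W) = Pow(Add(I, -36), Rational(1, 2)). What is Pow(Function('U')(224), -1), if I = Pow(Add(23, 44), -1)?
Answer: Mul(Rational(-1, 2411), I, Pow(161537, Rational(1, 2))) ≈ Mul(-0.16670, I)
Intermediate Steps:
I = Rational(1, 67) (I = Pow(67, -1) = Rational(1, 67) ≈ 0.014925)
Function('U')(W) = Mul(Rational(1, 67), I, Pow(161537, Rational(1, 2))) (Function('U')(W) = Pow(Add(Rational(1, 67), -36), Rational(1, 2)) = Pow(Rational(-2411, 67), Rational(1, 2)) = Mul(Rational(1, 67), I, Pow(161537, Rational(1, 2))))
Pow(Function('U')(224), -1) = Pow(Mul(Rational(1, 67), I, Pow(161537, Rational(1, 2))), -1) = Mul(Rational(-1, 2411), I, Pow(161537, Rational(1, 2)))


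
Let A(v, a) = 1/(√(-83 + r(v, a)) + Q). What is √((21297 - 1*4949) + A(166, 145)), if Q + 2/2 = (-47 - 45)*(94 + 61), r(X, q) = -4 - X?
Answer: √((233138827 - 16348*I*√253)/(14261 - I*√253)) ≈ 127.86 - 0.e-10*I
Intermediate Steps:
Q = -14261 (Q = -1 + (-47 - 45)*(94 + 61) = -1 - 92*155 = -1 - 14260 = -14261)
A(v, a) = 1/(-14261 + √(-87 - v)) (A(v, a) = 1/(√(-83 + (-4 - v)) - 14261) = 1/(√(-87 - v) - 14261) = 1/(-14261 + √(-87 - v)))
√((21297 - 1*4949) + A(166, 145)) = √((21297 - 1*4949) + 1/(-14261 + √(-87 - 1*166))) = √((21297 - 4949) + 1/(-14261 + √(-87 - 166))) = √(16348 + 1/(-14261 + √(-253))) = √(16348 + 1/(-14261 + I*√253))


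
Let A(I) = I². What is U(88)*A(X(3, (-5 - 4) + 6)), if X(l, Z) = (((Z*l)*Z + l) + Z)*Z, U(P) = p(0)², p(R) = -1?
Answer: 6561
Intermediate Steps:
U(P) = 1 (U(P) = (-1)² = 1)
X(l, Z) = Z*(Z + l + l*Z²) (X(l, Z) = ((l*Z² + l) + Z)*Z = ((l + l*Z²) + Z)*Z = (Z + l + l*Z²)*Z = Z*(Z + l + l*Z²))
U(88)*A(X(3, (-5 - 4) + 6)) = 1*(((-5 - 4) + 6)*(((-5 - 4) + 6) + 3 + 3*((-5 - 4) + 6)²))² = 1*((-9 + 6)*((-9 + 6) + 3 + 3*(-9 + 6)²))² = 1*(-3*(-3 + 3 + 3*(-3)²))² = 1*(-3*(-3 + 3 + 3*9))² = 1*(-3*(-3 + 3 + 27))² = 1*(-3*27)² = 1*(-81)² = 1*6561 = 6561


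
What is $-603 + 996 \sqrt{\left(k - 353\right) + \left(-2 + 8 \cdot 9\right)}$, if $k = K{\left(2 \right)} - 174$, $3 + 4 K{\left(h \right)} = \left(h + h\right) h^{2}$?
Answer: $-603 + 5478 i \sqrt{15} \approx -603.0 + 21216.0 i$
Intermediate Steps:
$K{\left(h \right)} = - \frac{3}{4} + \frac{h^{3}}{2}$ ($K{\left(h \right)} = - \frac{3}{4} + \frac{\left(h + h\right) h^{2}}{4} = - \frac{3}{4} + \frac{2 h h^{2}}{4} = - \frac{3}{4} + \frac{2 h^{3}}{4} = - \frac{3}{4} + \frac{h^{3}}{2}$)
$k = - \frac{683}{4}$ ($k = \left(- \frac{3}{4} + \frac{2^{3}}{2}\right) - 174 = \left(- \frac{3}{4} + \frac{1}{2} \cdot 8\right) - 174 = \left(- \frac{3}{4} + 4\right) - 174 = \frac{13}{4} - 174 = - \frac{683}{4} \approx -170.75$)
$-603 + 996 \sqrt{\left(k - 353\right) + \left(-2 + 8 \cdot 9\right)} = -603 + 996 \sqrt{\left(- \frac{683}{4} - 353\right) + \left(-2 + 8 \cdot 9\right)} = -603 + 996 \sqrt{- \frac{2095}{4} + \left(-2 + 72\right)} = -603 + 996 \sqrt{- \frac{2095}{4} + 70} = -603 + 996 \sqrt{- \frac{1815}{4}} = -603 + 996 \frac{11 i \sqrt{15}}{2} = -603 + 5478 i \sqrt{15}$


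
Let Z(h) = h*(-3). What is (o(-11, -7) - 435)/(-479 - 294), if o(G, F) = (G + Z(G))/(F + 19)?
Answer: 2599/4638 ≈ 0.56037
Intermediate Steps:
Z(h) = -3*h
o(G, F) = -2*G/(19 + F) (o(G, F) = (G - 3*G)/(F + 19) = (-2*G)/(19 + F) = -2*G/(19 + F))
(o(-11, -7) - 435)/(-479 - 294) = (-2*(-11)/(19 - 7) - 435)/(-479 - 294) = (-2*(-11)/12 - 435)/(-773) = (-2*(-11)*1/12 - 435)*(-1/773) = (11/6 - 435)*(-1/773) = -2599/6*(-1/773) = 2599/4638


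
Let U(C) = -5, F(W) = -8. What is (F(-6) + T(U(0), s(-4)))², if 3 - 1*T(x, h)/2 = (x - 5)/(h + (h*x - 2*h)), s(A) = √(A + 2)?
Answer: -14/9 - 20*I*√2/3 ≈ -1.5556 - 9.4281*I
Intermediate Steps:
s(A) = √(2 + A)
T(x, h) = 6 - 2*(-5 + x)/(-h + h*x) (T(x, h) = 6 - 2*(x - 5)/(h + (h*x - 2*h)) = 6 - 2*(-5 + x)/(h + (-2*h + h*x)) = 6 - 2*(-5 + x)/(-h + h*x))
(F(-6) + T(U(0), s(-4)))² = (-8 + 2*(5 - 1*(-5) - 3*√(2 - 4) + 3*√(2 - 4)*(-5))/((√(2 - 4))*(-1 - 5)))² = (-8 + 2*(5 + 5 - 3*I*√2 + 3*√(-2)*(-5))/(√(-2)*(-6)))² = (-8 + 2*(-⅙)*(5 + 5 - 3*I*√2 + 3*(I*√2)*(-5))/(I*√2))² = (-8 + 2*(-I*√2/2)*(-⅙)*(5 + 5 - 3*I*√2 - 15*I*√2))² = (-8 + 2*(-I*√2/2)*(-⅙)*(10 - 18*I*√2))² = (-8 + I*√2*(10 - 18*I*√2)/6)²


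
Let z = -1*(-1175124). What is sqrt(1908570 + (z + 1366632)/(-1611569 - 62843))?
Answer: 3*sqrt(37159504229124157)/418603 ≈ 1381.5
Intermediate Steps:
z = 1175124
sqrt(1908570 + (z + 1366632)/(-1611569 - 62843)) = sqrt(1908570 + (1175124 + 1366632)/(-1611569 - 62843)) = sqrt(1908570 + 2541756/(-1674412)) = sqrt(1908570 + 2541756*(-1/1674412)) = sqrt(1908570 - 635439/418603) = sqrt(798932492271/418603) = 3*sqrt(37159504229124157)/418603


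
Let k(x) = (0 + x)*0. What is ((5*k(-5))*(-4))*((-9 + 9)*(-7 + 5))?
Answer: 0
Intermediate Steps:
k(x) = 0 (k(x) = x*0 = 0)
((5*k(-5))*(-4))*((-9 + 9)*(-7 + 5)) = ((5*0)*(-4))*((-9 + 9)*(-7 + 5)) = (0*(-4))*(0*(-2)) = 0*0 = 0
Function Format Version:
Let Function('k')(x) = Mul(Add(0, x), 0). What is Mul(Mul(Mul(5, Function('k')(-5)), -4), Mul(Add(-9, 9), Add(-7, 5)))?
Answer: 0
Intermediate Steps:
Function('k')(x) = 0 (Function('k')(x) = Mul(x, 0) = 0)
Mul(Mul(Mul(5, Function('k')(-5)), -4), Mul(Add(-9, 9), Add(-7, 5))) = Mul(Mul(Mul(5, 0), -4), Mul(Add(-9, 9), Add(-7, 5))) = Mul(Mul(0, -4), Mul(0, -2)) = Mul(0, 0) = 0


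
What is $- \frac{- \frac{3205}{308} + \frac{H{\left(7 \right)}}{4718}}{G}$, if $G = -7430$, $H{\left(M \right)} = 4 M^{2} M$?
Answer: $- \frac{1049901}{771204280} \approx -0.0013614$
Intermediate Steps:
$H{\left(M \right)} = 4 M^{3}$
$- \frac{- \frac{3205}{308} + \frac{H{\left(7 \right)}}{4718}}{G} = - \frac{- \frac{3205}{308} + \frac{4 \cdot 7^{3}}{4718}}{-7430} = - \frac{\left(\left(-3205\right) \frac{1}{308} + 4 \cdot 343 \cdot \frac{1}{4718}\right) \left(-1\right)}{7430} = - \frac{\left(- \frac{3205}{308} + 1372 \cdot \frac{1}{4718}\right) \left(-1\right)}{7430} = - \frac{\left(- \frac{3205}{308} + \frac{98}{337}\right) \left(-1\right)}{7430} = - \frac{\left(-1049901\right) \left(-1\right)}{103796 \cdot 7430} = \left(-1\right) \frac{1049901}{771204280} = - \frac{1049901}{771204280}$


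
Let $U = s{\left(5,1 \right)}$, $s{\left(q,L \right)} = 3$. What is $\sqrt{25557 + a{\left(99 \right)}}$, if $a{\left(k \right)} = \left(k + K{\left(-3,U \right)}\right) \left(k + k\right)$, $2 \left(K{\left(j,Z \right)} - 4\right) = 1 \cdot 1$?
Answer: $5 \sqrt{1842} \approx 214.59$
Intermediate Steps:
$U = 3$
$K{\left(j,Z \right)} = \frac{9}{2}$ ($K{\left(j,Z \right)} = 4 + \frac{1 \cdot 1}{2} = 4 + \frac{1}{2} \cdot 1 = 4 + \frac{1}{2} = \frac{9}{2}$)
$a{\left(k \right)} = 2 k \left(\frac{9}{2} + k\right)$ ($a{\left(k \right)} = \left(k + \frac{9}{2}\right) \left(k + k\right) = \left(\frac{9}{2} + k\right) 2 k = 2 k \left(\frac{9}{2} + k\right)$)
$\sqrt{25557 + a{\left(99 \right)}} = \sqrt{25557 + 99 \left(9 + 2 \cdot 99\right)} = \sqrt{25557 + 99 \left(9 + 198\right)} = \sqrt{25557 + 99 \cdot 207} = \sqrt{25557 + 20493} = \sqrt{46050} = 5 \sqrt{1842}$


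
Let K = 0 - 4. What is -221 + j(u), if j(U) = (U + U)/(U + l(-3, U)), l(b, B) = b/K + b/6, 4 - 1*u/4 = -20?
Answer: -84317/385 ≈ -219.01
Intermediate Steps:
K = -4
u = 96 (u = 16 - 4*(-20) = 16 + 80 = 96)
l(b, B) = -b/12 (l(b, B) = b/(-4) + b/6 = b*(-¼) + b*(⅙) = -b/4 + b/6 = -b/12)
j(U) = 2*U/(¼ + U) (j(U) = (U + U)/(U - 1/12*(-3)) = (2*U)/(U + ¼) = (2*U)/(¼ + U) = 2*U/(¼ + U))
-221 + j(u) = -221 + 8*96/(1 + 4*96) = -221 + 8*96/(1 + 384) = -221 + 8*96/385 = -221 + 8*96*(1/385) = -221 + 768/385 = -84317/385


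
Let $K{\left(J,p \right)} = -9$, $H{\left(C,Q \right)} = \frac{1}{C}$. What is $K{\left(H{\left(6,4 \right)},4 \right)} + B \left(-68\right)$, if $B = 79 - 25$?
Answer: $-3681$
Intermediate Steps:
$B = 54$
$K{\left(H{\left(6,4 \right)},4 \right)} + B \left(-68\right) = -9 + 54 \left(-68\right) = -9 - 3672 = -3681$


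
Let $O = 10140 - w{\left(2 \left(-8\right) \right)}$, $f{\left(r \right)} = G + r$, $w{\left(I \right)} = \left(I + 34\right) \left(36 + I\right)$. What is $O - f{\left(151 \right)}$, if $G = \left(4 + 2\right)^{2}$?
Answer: $9593$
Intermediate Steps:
$G = 36$ ($G = 6^{2} = 36$)
$w{\left(I \right)} = \left(34 + I\right) \left(36 + I\right)$
$f{\left(r \right)} = 36 + r$
$O = 9780$ ($O = 10140 - \left(1224 + \left(2 \left(-8\right)\right)^{2} + 70 \cdot 2 \left(-8\right)\right) = 10140 - \left(1224 + \left(-16\right)^{2} + 70 \left(-16\right)\right) = 10140 - \left(1224 + 256 - 1120\right) = 10140 - 360 = 9780$)
$O - f{\left(151 \right)} = 9780 - \left(36 + 151\right) = 9780 - 187 = 9593$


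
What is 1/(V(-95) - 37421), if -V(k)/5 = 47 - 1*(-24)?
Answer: -1/37776 ≈ -2.6472e-5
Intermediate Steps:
V(k) = -355 (V(k) = -5*(47 - 1*(-24)) = -5*(47 + 24) = -5*71 = -355)
1/(V(-95) - 37421) = 1/(-355 - 37421) = 1/(-37776) = -1/37776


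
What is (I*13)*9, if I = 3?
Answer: 351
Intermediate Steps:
(I*13)*9 = (3*13)*9 = 39*9 = 351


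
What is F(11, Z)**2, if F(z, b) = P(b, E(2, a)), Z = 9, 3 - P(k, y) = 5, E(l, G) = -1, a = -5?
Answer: 4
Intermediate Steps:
P(k, y) = -2 (P(k, y) = 3 - 1*5 = 3 - 5 = -2)
F(z, b) = -2
F(11, Z)**2 = (-2)**2 = 4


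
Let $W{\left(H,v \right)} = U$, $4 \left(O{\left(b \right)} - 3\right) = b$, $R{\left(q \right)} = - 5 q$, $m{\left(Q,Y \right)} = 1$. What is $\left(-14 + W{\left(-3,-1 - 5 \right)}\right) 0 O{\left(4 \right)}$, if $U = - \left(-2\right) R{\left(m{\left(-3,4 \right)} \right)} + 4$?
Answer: $0$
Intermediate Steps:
$O{\left(b \right)} = 3 + \frac{b}{4}$
$U = -6$ ($U = - \left(-2\right) \left(\left(-5\right) 1\right) + 4 = - \left(-2\right) \left(-5\right) + 4 = \left(-1\right) 10 + 4 = -10 + 4 = -6$)
$W{\left(H,v \right)} = -6$
$\left(-14 + W{\left(-3,-1 - 5 \right)}\right) 0 O{\left(4 \right)} = \left(-14 - 6\right) 0 \left(3 + \frac{1}{4} \cdot 4\right) = - 20 \cdot 0 \left(3 + 1\right) = - 20 \cdot 0 \cdot 4 = \left(-20\right) 0 = 0$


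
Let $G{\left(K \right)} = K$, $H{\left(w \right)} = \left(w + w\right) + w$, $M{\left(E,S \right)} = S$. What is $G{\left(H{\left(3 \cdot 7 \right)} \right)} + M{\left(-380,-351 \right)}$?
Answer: $-288$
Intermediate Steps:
$H{\left(w \right)} = 3 w$ ($H{\left(w \right)} = 2 w + w = 3 w$)
$G{\left(H{\left(3 \cdot 7 \right)} \right)} + M{\left(-380,-351 \right)} = 3 \cdot 3 \cdot 7 - 351 = 3 \cdot 21 - 351 = 63 - 351 = -288$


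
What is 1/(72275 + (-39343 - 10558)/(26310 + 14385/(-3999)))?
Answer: 35066435/2534360071592 ≈ 1.3836e-5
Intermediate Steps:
1/(72275 + (-39343 - 10558)/(26310 + 14385/(-3999))) = 1/(72275 - 49901/(26310 + 14385*(-1/3999))) = 1/(72275 - 49901/(26310 - 4795/1333)) = 1/(72275 - 49901/35066435/1333) = 1/(72275 - 49901*1333/35066435) = 1/(72275 - 66518033/35066435) = 1/(2534360071592/35066435) = 35066435/2534360071592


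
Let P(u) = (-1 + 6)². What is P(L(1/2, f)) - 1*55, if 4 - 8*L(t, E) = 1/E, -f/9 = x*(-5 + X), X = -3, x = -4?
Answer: -30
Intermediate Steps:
f = -288 (f = -(-36)*(-5 - 3) = -(-36)*(-8) = -9*32 = -288)
L(t, E) = ½ - 1/(8*E)
P(u) = 25 (P(u) = 5² = 25)
P(L(1/2, f)) - 1*55 = 25 - 1*55 = 25 - 55 = -30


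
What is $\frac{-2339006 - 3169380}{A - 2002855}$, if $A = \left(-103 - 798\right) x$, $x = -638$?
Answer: $\frac{5508386}{1428017} \approx 3.8574$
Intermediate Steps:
$A = 574838$ ($A = \left(-103 - 798\right) \left(-638\right) = \left(-901\right) \left(-638\right) = 574838$)
$\frac{-2339006 - 3169380}{A - 2002855} = \frac{-2339006 - 3169380}{574838 - 2002855} = - \frac{5508386}{-1428017} = \left(-5508386\right) \left(- \frac{1}{1428017}\right) = \frac{5508386}{1428017}$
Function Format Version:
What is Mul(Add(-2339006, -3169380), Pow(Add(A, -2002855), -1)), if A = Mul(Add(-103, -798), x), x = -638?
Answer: Rational(5508386, 1428017) ≈ 3.8574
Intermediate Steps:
A = 574838 (A = Mul(Add(-103, -798), -638) = Mul(-901, -638) = 574838)
Mul(Add(-2339006, -3169380), Pow(Add(A, -2002855), -1)) = Mul(Add(-2339006, -3169380), Pow(Add(574838, -2002855), -1)) = Mul(-5508386, Pow(-1428017, -1)) = Mul(-5508386, Rational(-1, 1428017)) = Rational(5508386, 1428017)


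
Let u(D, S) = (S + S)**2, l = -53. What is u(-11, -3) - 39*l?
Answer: 2103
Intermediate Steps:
u(D, S) = 4*S**2 (u(D, S) = (2*S)**2 = 4*S**2)
u(-11, -3) - 39*l = 4*(-3)**2 - 39*(-53) = 4*9 + 2067 = 36 + 2067 = 2103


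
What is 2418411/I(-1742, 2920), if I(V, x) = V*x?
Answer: -2418411/5086640 ≈ -0.47544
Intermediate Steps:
2418411/I(-1742, 2920) = 2418411/((-1742*2920)) = 2418411/(-5086640) = 2418411*(-1/5086640) = -2418411/5086640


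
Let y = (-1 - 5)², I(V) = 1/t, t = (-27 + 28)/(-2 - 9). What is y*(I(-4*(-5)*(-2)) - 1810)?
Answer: -65556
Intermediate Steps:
t = -1/11 (t = 1/(-11) = 1*(-1/11) = -1/11 ≈ -0.090909)
I(V) = -11 (I(V) = 1/(-1/11) = -11)
y = 36 (y = (-6)² = 36)
y*(I(-4*(-5)*(-2)) - 1810) = 36*(-11 - 1810) = 36*(-1821) = -65556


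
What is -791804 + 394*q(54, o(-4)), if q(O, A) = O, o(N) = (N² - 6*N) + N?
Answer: -770528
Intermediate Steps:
o(N) = N² - 5*N
-791804 + 394*q(54, o(-4)) = -791804 + 394*54 = -791804 + 21276 = -770528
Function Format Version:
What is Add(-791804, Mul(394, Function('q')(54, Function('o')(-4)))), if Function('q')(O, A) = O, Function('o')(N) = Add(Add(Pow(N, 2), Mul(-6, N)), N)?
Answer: -770528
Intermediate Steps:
Function('o')(N) = Add(Pow(N, 2), Mul(-5, N))
Add(-791804, Mul(394, Function('q')(54, Function('o')(-4)))) = Add(-791804, Mul(394, 54)) = Add(-791804, 21276) = -770528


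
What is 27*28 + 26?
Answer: 782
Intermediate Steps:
27*28 + 26 = 756 + 26 = 782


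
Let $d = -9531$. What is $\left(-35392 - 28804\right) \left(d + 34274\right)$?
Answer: $-1588401628$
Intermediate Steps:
$\left(-35392 - 28804\right) \left(d + 34274\right) = \left(-35392 - 28804\right) \left(-9531 + 34274\right) = \left(-64196\right) 24743 = -1588401628$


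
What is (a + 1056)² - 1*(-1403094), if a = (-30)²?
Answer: 5229030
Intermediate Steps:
a = 900
(a + 1056)² - 1*(-1403094) = (900 + 1056)² - 1*(-1403094) = 1956² + 1403094 = 3825936 + 1403094 = 5229030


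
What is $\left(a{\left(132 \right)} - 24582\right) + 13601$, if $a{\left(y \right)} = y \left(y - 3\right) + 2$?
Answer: $6049$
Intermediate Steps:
$a{\left(y \right)} = 2 + y \left(-3 + y\right)$ ($a{\left(y \right)} = y \left(-3 + y\right) + 2 = 2 + y \left(-3 + y\right)$)
$\left(a{\left(132 \right)} - 24582\right) + 13601 = \left(\left(2 + 132^{2} - 396\right) - 24582\right) + 13601 = \left(\left(2 + 17424 - 396\right) - 24582\right) + 13601 = \left(17030 - 24582\right) + 13601 = -7552 + 13601 = 6049$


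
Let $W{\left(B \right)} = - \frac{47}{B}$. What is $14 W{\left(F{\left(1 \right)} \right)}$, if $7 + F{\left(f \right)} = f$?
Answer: $\frac{329}{3} \approx 109.67$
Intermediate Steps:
$F{\left(f \right)} = -7 + f$
$14 W{\left(F{\left(1 \right)} \right)} = 14 \left(- \frac{47}{-7 + 1}\right) = 14 \left(- \frac{47}{-6}\right) = 14 \left(\left(-47\right) \left(- \frac{1}{6}\right)\right) = 14 \cdot \frac{47}{6} = \frac{329}{3}$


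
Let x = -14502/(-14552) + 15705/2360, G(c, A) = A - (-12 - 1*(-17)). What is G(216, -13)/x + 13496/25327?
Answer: -100917532712/55458506573 ≈ -1.8197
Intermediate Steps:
G(c, A) = -5 + A (G(c, A) = A - (-12 + 17) = A - 1*5 = A - 5 = -5 + A)
x = 6569097/858568 (x = -14502*(-1/14552) + 15705*(1/2360) = 7251/7276 + 3141/472 = 6569097/858568 ≈ 7.6512)
G(216, -13)/x + 13496/25327 = (-5 - 13)/(6569097/858568) + 13496/25327 = -18*858568/6569097 + 13496*(1/25327) = -5151408/2189699 + 13496/25327 = -100917532712/55458506573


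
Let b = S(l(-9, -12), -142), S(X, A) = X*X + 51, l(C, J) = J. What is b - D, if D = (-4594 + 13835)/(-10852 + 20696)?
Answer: 1910339/9844 ≈ 194.06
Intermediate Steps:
S(X, A) = 51 + X**2 (S(X, A) = X**2 + 51 = 51 + X**2)
b = 195 (b = 51 + (-12)**2 = 51 + 144 = 195)
D = 9241/9844 ≈ 0.93874
b - D = 195 - 1*9241/9844 = 195 - 9241/9844 = 1910339/9844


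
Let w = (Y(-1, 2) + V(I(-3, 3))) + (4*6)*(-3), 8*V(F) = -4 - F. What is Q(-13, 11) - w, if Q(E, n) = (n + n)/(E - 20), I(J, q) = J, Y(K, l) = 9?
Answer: 1499/24 ≈ 62.458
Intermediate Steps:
Q(E, n) = 2*n/(-20 + E) (Q(E, n) = (2*n)/(-20 + E) = 2*n/(-20 + E))
V(F) = -½ - F/8 (V(F) = (-4 - F)/8 = -½ - F/8)
w = -505/8 (w = (9 + (-½ - ⅛*(-3))) + (4*6)*(-3) = (9 + (-½ + 3/8)) + 24*(-3) = (9 - ⅛) - 72 = 71/8 - 72 = -505/8 ≈ -63.125)
Q(-13, 11) - w = 2*11/(-20 - 13) - 1*(-505/8) = 2*11/(-33) + 505/8 = 2*11*(-1/33) + 505/8 = -⅔ + 505/8 = 1499/24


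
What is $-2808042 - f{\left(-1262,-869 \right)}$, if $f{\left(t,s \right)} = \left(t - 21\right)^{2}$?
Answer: $-4454131$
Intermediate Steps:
$f{\left(t,s \right)} = \left(-21 + t\right)^{2}$
$-2808042 - f{\left(-1262,-869 \right)} = -2808042 - \left(-21 - 1262\right)^{2} = -2808042 - \left(-1283\right)^{2} = -2808042 - 1646089 = -4454131$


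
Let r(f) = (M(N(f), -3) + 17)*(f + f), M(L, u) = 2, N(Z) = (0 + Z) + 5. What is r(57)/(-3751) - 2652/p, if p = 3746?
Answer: -9030744/7025623 ≈ -1.2854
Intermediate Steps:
N(Z) = 5 + Z (N(Z) = Z + 5 = 5 + Z)
r(f) = 38*f (r(f) = (2 + 17)*(f + f) = 19*(2*f) = 38*f)
r(57)/(-3751) - 2652/p = (38*57)/(-3751) - 2652/3746 = 2166*(-1/3751) - 2652*1/3746 = -2166/3751 - 1326/1873 = -9030744/7025623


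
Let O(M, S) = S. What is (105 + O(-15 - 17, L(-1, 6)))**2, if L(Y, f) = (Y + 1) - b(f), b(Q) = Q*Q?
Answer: 4761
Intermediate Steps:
b(Q) = Q**2
L(Y, f) = 1 + Y - f**2 (L(Y, f) = (Y + 1) - f**2 = (1 + Y) - f**2 = 1 + Y - f**2)
(105 + O(-15 - 17, L(-1, 6)))**2 = (105 + (1 - 1 - 1*6**2))**2 = (105 + (1 - 1 - 1*36))**2 = (105 + (1 - 1 - 36))**2 = (105 - 36)**2 = 69**2 = 4761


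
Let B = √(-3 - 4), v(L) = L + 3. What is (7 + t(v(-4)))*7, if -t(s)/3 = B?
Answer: 49 - 21*I*√7 ≈ 49.0 - 55.561*I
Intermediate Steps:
v(L) = 3 + L
B = I*√7 (B = √(-7) = I*√7 ≈ 2.6458*I)
t(s) = -3*I*√7
(7 + t(v(-4)))*7 = (7 - 3*I*√7)*7 = 49 - 21*I*√7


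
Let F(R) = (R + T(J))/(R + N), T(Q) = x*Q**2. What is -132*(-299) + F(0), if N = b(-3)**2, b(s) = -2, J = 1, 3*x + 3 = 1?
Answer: 236807/6 ≈ 39468.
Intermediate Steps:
x = -2/3 (x = -1 + (1/3)*1 = -1 + 1/3 = -2/3 ≈ -0.66667)
T(Q) = -2*Q**2/3
N = 4 (N = (-2)**2 = 4)
F(R) = (-2/3 + R)/(4 + R) (F(R) = (R - 2/3*1**2)/(R + 4) = (R - 2/3*1)/(4 + R) = (R - 2/3)/(4 + R) = (-2/3 + R)/(4 + R))
-132*(-299) + F(0) = -132*(-299) + (-2/3 + 0)/(4 + 0) = 39468 - 2/3/4 = 39468 + (1/4)*(-2/3) = 39468 - 1/6 = 236807/6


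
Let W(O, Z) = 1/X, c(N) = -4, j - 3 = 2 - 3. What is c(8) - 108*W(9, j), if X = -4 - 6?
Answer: 34/5 ≈ 6.8000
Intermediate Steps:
X = -10
j = 2 (j = 3 + (2 - 3) = 3 - 1 = 2)
W(O, Z) = -⅒ (W(O, Z) = 1/(-10) = -⅒)
c(8) - 108*W(9, j) = -4 - 108*(-⅒) = -4 + 54/5 = 34/5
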